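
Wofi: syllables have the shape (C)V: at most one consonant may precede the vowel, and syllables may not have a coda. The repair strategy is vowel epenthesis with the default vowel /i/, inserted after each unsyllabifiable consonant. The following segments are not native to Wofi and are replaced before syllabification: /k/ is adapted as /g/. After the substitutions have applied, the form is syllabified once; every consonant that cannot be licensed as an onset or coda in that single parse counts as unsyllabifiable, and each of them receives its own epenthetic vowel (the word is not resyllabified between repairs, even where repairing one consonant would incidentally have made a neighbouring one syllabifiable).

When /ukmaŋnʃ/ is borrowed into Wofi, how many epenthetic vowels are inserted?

4

After substitution the input is /ugmaŋnʃ/.
The unsyllabifiable consonants are /g/, /ŋ/, /n/, /ʃ/; each receives one epenthetic vowel.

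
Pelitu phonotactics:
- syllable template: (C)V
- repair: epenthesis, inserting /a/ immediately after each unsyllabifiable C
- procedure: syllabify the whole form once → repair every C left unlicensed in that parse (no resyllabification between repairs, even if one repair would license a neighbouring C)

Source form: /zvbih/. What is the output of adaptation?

Syllabifying with onset maximization leaves /z/, /v/, /h/ stranded (no codas are permitted; onsets are limited to one consonant).
Each unlicensed consonant becomes the onset of a new syllable: /z/ → /za/, /v/ → /va/, /h/ → /ha/.

zavabiha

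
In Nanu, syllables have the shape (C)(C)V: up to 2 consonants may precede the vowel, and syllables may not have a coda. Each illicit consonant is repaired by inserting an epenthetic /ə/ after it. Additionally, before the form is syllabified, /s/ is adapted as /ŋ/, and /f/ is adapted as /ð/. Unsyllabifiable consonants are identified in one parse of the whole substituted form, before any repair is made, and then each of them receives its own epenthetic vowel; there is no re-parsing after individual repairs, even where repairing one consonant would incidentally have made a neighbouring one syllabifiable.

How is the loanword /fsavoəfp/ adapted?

Substitution: /f/ → /ð/, /s/ → /ŋ/, giving /ðŋavoəðp/.
The consonants /ð/, /p/ cannot be parsed into a legal (C)(C)V syllable (no codas are permitted; onsets may contain at most 2 consonants).
Epenthesis after each stranded consonant: /ð/ → /ðə/, /p/ → /pə/.

ðŋavoəðəpə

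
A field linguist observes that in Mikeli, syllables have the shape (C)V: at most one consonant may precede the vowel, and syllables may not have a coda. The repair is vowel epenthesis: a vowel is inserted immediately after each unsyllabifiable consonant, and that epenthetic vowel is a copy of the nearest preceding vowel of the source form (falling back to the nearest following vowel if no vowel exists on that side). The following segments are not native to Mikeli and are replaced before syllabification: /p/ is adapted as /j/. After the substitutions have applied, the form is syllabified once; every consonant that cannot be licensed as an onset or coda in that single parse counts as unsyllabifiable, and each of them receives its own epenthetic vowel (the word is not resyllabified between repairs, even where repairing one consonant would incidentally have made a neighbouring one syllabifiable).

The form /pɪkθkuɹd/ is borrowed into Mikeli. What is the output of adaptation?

jɪkɪθɪkuɹudu

Substitution: /p/ → /j/, giving /jɪkθkuɹd/.
The consonants /k/, /θ/, /ɹ/, /d/ cannot be parsed into a legal (C)V syllable (no codas are permitted; onsets are limited to one consonant).
Inserting the epenthetic vowel yields /k/ → /kɪ/, /θ/ → /θɪ/, /ɹ/ → /ɹu/, /d/ → /du/.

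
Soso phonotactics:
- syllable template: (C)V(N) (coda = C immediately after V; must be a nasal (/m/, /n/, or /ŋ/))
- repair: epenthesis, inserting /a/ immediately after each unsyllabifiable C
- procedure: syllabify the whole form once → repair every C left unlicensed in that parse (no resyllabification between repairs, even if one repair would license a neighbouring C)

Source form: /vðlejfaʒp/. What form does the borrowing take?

Under (C)V(N), the unsyllabifiable consonants are /v/, /ð/, /j/, /ʒ/, /p/ (only a nasal (/m/, /n/, or /ŋ/) is licensed in coda position; onsets are limited to one consonant).
Each unlicensed consonant becomes the onset of a new syllable: /v/ → /va/, /ð/ → /ða/, /j/ → /ja/, /ʒ/ → /ʒa/, /p/ → /pa/.

vaðalejafaʒapa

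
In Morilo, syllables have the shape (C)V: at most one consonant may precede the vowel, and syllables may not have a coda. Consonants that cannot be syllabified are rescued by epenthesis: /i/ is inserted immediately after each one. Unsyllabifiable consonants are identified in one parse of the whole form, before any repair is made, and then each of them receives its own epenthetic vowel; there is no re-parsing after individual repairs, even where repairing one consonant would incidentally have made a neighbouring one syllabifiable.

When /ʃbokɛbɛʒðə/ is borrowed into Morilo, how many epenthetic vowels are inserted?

2

The unsyllabifiable consonants are /ʃ/, /ʒ/; each receives one epenthetic vowel.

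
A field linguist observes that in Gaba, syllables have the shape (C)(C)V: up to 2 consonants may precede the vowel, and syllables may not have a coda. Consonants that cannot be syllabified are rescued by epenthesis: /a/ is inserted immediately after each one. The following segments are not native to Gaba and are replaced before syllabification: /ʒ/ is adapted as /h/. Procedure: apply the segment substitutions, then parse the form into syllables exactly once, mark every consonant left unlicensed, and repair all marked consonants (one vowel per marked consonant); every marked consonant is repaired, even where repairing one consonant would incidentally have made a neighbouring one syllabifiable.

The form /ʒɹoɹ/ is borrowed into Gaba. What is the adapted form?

hɹoɹa

Substitution: /ʒ/ → /h/, giving /hɹoɹ/.
The consonants /ɹ/ cannot be parsed into a legal (C)(C)V syllable (no codas are permitted; onsets may contain at most 2 consonants).
Epenthesis after each stranded consonant: /ɹ/ → /ɹa/.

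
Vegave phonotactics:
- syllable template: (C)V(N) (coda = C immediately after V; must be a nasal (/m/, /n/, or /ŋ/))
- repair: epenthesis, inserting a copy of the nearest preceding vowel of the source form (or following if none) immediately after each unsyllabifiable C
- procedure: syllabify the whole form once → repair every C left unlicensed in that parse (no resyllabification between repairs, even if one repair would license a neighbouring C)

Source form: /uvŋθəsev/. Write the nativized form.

uvuŋuθəseve

The consonants /v/, /ŋ/, /v/ cannot be parsed into a legal (C)V(N) syllable (only a nasal (/m/, /n/, or /ŋ/) is licensed in coda position; onsets are limited to one consonant).
Epenthesis after each stranded consonant: /v/ → /vu/, /ŋ/ → /ŋu/, /v/ → /ve/.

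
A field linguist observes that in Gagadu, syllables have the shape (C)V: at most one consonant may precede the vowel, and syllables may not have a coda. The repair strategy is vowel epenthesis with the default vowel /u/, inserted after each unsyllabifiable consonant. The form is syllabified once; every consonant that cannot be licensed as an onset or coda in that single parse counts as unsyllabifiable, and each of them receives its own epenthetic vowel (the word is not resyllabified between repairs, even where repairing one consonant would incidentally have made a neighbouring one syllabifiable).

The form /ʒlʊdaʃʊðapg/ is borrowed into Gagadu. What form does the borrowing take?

The consonants /ʒ/, /p/, /g/ cannot be parsed into a legal (C)V syllable (no codas are permitted; onsets are limited to one consonant).
Epenthesis after each stranded consonant: /ʒ/ → /ʒu/, /p/ → /pu/, /g/ → /gu/.

ʒulʊdaʃʊðapugu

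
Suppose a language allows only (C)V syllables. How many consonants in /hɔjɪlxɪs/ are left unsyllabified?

2

The consonants /l/, /s/ cannot be parsed into a legal (C)V syllable (no codas are permitted; onsets are limited to one consonant).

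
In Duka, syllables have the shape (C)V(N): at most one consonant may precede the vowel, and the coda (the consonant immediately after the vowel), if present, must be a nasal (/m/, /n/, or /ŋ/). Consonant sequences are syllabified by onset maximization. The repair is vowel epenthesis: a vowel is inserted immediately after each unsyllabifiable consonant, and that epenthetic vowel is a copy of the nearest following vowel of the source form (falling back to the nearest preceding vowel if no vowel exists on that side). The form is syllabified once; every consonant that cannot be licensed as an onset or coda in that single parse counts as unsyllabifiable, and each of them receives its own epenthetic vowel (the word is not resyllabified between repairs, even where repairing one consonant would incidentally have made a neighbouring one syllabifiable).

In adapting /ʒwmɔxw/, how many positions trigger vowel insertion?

4

The unsyllabifiable consonants are /ʒ/, /w/, /x/, /w/; each receives one epenthetic vowel.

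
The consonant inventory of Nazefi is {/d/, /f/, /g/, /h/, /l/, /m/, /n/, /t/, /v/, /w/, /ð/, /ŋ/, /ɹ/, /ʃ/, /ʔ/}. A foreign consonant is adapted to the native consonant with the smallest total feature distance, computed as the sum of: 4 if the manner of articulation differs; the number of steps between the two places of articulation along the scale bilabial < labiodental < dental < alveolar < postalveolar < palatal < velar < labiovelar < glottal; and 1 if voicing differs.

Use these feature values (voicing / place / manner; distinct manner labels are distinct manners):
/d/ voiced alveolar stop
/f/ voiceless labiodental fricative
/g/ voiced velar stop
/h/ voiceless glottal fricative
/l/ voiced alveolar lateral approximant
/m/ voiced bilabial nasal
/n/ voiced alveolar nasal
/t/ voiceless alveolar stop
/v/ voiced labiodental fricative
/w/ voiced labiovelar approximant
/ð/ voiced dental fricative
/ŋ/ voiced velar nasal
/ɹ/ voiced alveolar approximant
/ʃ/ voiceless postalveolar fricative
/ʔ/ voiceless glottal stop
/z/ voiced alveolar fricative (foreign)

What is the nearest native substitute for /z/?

ð

/ð/ is closest: same manner (fricative), place distance 1 (alveolar→dental), same voicing; total 1. Next closest is /v/ at distance 2.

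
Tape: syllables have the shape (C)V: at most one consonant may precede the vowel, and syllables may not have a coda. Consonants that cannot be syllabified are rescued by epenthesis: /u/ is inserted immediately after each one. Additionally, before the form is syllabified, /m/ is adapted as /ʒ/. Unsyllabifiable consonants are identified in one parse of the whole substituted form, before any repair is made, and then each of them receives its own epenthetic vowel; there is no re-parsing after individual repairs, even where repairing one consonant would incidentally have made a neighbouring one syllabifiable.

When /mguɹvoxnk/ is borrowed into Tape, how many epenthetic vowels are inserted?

5

After substitution the input is /ʒguɹvoxnk/.
The unsyllabifiable consonants are /ʒ/, /ɹ/, /x/, /n/, /k/; each receives one epenthetic vowel.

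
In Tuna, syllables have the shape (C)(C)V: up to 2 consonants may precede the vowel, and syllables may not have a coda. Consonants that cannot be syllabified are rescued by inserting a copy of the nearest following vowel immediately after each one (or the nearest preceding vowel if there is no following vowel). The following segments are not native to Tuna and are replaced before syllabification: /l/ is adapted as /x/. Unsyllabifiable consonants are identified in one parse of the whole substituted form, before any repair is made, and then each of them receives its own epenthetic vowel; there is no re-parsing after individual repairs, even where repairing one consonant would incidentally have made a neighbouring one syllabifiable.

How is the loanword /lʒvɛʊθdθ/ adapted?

Substitution: /l/ → /x/, giving /xʒvɛʊθdθ/.
Syllabifying with onset maximization leaves /x/, /θ/, /d/, /θ/ stranded (no codas are permitted; onsets may contain at most 2 consonants).
Epenthesis after each stranded consonant: /x/ → /xɛ/, /θ/ → /θʊ/, /d/ → /dʊ/, /θ/ → /θʊ/.

xɛʒvɛʊθʊdʊθʊ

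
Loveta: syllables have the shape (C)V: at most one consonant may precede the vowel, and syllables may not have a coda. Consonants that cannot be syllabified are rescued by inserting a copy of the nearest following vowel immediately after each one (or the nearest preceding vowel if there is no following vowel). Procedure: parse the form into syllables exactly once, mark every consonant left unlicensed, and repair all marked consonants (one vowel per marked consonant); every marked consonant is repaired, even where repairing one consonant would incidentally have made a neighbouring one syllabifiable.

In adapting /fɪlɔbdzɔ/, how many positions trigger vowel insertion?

2

The unsyllabifiable consonants are /b/, /d/; each receives one epenthetic vowel.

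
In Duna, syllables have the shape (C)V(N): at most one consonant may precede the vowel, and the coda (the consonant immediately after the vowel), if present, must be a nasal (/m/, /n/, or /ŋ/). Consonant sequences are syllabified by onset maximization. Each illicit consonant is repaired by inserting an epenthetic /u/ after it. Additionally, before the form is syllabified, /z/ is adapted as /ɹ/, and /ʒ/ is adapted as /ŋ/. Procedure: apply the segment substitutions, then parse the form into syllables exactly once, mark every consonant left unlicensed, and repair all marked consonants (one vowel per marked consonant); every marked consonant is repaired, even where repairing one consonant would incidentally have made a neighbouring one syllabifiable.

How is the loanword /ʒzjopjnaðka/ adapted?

ŋuɹujopujunaðuka

Substitution: /ʒ/ → /ŋ/, /z/ → /ɹ/, giving /ŋɹjopjnaðka/.
The consonants /ŋ/, /ɹ/, /p/, /j/, /ð/ cannot be parsed into a legal (C)V(N) syllable (only a nasal (/m/, /n/, or /ŋ/) is licensed in coda position; onsets are limited to one consonant).
Each unlicensed consonant becomes the onset of a new syllable: /ŋ/ → /ŋu/, /ɹ/ → /ɹu/, /p/ → /pu/, /j/ → /ju/, /ð/ → /ðu/.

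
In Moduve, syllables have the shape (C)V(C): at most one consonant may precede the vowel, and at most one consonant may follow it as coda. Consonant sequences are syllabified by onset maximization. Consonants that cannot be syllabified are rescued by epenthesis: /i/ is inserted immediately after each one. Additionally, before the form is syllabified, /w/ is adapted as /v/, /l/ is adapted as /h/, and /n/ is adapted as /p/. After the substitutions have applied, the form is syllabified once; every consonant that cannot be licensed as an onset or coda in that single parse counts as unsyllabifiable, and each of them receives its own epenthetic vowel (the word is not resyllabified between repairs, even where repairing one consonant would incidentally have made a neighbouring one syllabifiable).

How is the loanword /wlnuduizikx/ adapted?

vihipuduizikxi

Substitution: /w/ → /v/, /l/ → /h/, /n/ → /p/, giving /vhpuduizikx/.
Syllabifying with onset maximization leaves /v/, /h/, /x/ stranded (at most one coda consonant is licensed; onsets are limited to one consonant).
Each unlicensed consonant becomes the onset of a new syllable: /v/ → /vi/, /h/ → /hi/, /x/ → /xi/.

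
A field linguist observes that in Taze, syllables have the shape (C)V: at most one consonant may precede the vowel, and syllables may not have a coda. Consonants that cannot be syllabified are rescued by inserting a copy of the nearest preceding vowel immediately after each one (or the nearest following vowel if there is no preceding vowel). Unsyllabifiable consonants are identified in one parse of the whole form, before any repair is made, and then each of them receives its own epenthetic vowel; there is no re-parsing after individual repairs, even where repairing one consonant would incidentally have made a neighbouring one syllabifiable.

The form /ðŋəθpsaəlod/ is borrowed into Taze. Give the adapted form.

ðəŋəθəpəsaəlodo

The consonants /ð/, /θ/, /p/, /d/ cannot be parsed into a legal (C)V syllable (no codas are permitted; onsets are limited to one consonant).
Each unlicensed consonant becomes the onset of a new syllable: /ð/ → /ðə/, /θ/ → /θə/, /p/ → /pə/, /d/ → /do/.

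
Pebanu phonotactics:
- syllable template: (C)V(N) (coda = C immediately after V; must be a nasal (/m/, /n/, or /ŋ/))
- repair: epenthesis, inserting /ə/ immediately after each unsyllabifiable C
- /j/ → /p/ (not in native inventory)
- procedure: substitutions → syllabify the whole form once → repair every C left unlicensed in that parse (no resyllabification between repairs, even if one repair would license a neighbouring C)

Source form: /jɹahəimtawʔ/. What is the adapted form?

Substitution: /j/ → /p/, giving /pɹahəimtawʔ/.
The consonants /p/, /w/, /ʔ/ cannot be parsed into a legal (C)V(N) syllable (only a nasal (/m/, /n/, or /ŋ/) is licensed in coda position; onsets are limited to one consonant).
Epenthesis after each stranded consonant: /p/ → /pə/, /w/ → /wə/, /ʔ/ → /ʔə/.

pəɹahəimtawəʔə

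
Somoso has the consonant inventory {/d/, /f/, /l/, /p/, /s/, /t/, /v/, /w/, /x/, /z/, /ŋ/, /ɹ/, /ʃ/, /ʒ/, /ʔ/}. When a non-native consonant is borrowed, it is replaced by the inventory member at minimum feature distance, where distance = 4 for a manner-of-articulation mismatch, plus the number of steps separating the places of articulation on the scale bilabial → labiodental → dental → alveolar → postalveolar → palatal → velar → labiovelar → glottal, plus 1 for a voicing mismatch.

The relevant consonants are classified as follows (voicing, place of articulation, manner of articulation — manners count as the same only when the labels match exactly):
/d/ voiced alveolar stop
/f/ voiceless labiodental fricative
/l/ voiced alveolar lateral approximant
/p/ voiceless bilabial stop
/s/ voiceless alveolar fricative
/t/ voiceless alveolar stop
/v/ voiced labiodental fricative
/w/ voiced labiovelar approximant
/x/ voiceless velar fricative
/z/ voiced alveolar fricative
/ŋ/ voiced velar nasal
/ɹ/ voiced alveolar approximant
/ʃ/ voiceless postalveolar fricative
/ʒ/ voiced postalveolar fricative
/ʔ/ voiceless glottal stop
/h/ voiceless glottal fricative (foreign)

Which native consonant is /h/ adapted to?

/x/ is closest: same manner (fricative), place distance 2 (glottal→velar), same voicing; total 2. Next closest is /ʃ/ at distance 4.

x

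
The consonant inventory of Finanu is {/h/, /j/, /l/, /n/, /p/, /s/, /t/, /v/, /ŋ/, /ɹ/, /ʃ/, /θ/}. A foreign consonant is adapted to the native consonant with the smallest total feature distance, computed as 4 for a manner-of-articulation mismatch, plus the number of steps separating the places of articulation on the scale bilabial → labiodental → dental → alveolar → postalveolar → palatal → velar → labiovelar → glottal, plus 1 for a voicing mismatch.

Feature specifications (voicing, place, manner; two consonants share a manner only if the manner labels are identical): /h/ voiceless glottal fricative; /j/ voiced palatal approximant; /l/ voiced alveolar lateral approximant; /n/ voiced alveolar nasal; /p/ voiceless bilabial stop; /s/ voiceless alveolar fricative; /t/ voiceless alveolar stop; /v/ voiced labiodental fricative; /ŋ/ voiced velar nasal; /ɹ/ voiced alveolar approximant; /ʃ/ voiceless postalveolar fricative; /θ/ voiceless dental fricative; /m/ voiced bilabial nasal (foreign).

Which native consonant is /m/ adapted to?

n

/n/ is closest: same manner (nasal), place distance 3 (bilabial→alveolar), same voicing; total 3. Next closest is /p/ at distance 5.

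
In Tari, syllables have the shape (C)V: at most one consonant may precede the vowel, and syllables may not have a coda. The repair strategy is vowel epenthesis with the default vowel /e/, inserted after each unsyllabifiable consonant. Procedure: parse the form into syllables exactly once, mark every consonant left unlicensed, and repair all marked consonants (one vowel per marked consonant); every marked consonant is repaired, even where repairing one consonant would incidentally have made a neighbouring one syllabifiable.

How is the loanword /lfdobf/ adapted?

Under (C)V, the unsyllabifiable consonants are /l/, /f/, /b/, /f/ (no codas are permitted; onsets are limited to one consonant).
Epenthesis after each stranded consonant: /l/ → /le/, /f/ → /fe/, /b/ → /be/, /f/ → /fe/.

lefedobefe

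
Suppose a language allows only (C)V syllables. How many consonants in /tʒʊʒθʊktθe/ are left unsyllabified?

The consonants /t/, /ʒ/, /k/, /t/ cannot be parsed into a legal (C)V syllable (no codas are permitted; onsets are limited to one consonant).

4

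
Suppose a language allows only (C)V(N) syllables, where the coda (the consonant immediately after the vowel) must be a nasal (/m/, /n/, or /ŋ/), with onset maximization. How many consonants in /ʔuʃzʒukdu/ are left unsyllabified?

3

Under (C)V(N), the unsyllabifiable consonants are /ʃ/, /z/, /k/ (only a nasal (/m/, /n/, or /ŋ/) is licensed in coda position; onsets are limited to one consonant).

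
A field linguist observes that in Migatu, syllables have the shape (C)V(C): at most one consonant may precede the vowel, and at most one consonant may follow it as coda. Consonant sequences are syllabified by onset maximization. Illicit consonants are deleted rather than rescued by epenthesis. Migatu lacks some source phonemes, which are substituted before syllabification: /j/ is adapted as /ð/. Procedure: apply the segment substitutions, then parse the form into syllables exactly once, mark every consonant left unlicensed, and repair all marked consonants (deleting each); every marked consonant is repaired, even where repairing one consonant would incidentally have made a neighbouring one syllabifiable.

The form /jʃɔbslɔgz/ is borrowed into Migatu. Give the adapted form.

ʃɔblɔg

Substitution: /j/ → /ð/, giving /ðʃɔbslɔgz/.
Under (C)V(C), the unsyllabifiable consonants are /ð/, /s/, /z/ (at most one coda consonant is licensed; onsets are limited to one consonant).
Each unlicensed consonant is deleted: /ð/, /s/, /z/.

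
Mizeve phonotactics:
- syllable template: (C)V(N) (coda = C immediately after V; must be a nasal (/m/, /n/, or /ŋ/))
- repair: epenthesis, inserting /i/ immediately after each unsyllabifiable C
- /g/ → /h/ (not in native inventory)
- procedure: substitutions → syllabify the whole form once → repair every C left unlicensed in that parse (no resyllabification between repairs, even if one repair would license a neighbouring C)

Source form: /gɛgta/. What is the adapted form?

hɛhita

Substitution: /g/ → /h/, giving /hɛhta/.
Syllabifying with onset maximization leaves /h/ stranded (only a nasal (/m/, /n/, or /ŋ/) is licensed in coda position; onsets are limited to one consonant).
Epenthesis after each stranded consonant: /h/ → /hi/.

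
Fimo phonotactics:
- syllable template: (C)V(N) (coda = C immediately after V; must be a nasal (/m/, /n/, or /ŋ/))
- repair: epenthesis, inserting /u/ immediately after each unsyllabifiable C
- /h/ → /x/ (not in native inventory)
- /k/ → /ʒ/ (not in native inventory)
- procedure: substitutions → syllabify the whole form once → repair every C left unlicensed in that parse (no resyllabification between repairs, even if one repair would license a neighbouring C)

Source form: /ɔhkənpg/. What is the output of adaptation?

ɔxuʒənpugu

Substitution: /h/ → /x/, /k/ → /ʒ/, giving /ɔxʒənpg/.
Under (C)V(N), the unsyllabifiable consonants are /x/, /p/, /g/ (only a nasal (/m/, /n/, or /ŋ/) is licensed in coda position; onsets are limited to one consonant).
Inserting the epenthetic vowel yields /x/ → /xu/, /p/ → /pu/, /g/ → /gu/.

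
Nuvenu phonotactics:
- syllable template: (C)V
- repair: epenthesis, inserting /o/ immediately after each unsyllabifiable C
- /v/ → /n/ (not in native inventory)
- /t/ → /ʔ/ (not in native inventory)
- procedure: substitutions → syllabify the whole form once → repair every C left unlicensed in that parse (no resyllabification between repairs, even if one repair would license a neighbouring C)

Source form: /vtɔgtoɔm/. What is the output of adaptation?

Substitution: /v/ → /n/, /t/ → /ʔ/, giving /nʔɔgʔoɔm/.
Under (C)V, the unsyllabifiable consonants are /n/, /g/, /m/ (no codas are permitted; onsets are limited to one consonant).
Each unlicensed consonant becomes the onset of a new syllable: /n/ → /no/, /g/ → /go/, /m/ → /mo/.

noʔɔgoʔoɔmo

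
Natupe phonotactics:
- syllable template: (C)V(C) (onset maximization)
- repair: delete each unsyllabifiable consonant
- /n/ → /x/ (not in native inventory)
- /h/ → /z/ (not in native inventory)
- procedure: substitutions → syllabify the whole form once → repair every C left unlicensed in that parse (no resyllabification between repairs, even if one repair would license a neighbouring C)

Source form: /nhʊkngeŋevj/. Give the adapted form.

zʊkgeŋev

Substitution: /n/ → /x/, /h/ → /z/, giving /xzʊkxgeŋevj/.
Under (C)V(C), the unsyllabifiable consonants are /x/, /x/, /j/ (at most one coda consonant is licensed; onsets are limited to one consonant).
Each unlicensed consonant is deleted: /x/, /x/, /j/.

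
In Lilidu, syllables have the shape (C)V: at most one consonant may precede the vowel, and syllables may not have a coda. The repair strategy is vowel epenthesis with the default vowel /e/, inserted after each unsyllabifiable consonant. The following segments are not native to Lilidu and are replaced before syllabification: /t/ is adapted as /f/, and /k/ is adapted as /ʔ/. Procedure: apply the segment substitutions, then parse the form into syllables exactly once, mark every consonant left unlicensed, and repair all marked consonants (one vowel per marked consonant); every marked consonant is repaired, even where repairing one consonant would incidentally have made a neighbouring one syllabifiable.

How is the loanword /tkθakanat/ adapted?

feʔeθaʔanafe

Substitution: /t/ → /f/, /k/ → /ʔ/, giving /fʔθaʔanaf/.
The consonants /f/, /ʔ/, /f/ cannot be parsed into a legal (C)V syllable (no codas are permitted; onsets are limited to one consonant).
Each unlicensed consonant becomes the onset of a new syllable: /f/ → /fe/, /ʔ/ → /ʔe/, /f/ → /fe/.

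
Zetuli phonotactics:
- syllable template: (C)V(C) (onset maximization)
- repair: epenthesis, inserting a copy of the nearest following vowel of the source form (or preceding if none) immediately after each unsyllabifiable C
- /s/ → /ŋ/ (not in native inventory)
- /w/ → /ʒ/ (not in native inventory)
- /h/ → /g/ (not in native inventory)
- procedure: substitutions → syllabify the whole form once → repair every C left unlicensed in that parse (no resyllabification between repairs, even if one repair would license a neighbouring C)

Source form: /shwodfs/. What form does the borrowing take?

Substitution: /s/ → /ŋ/, /h/ → /g/, /w/ → /ʒ/, giving /ŋgʒodfŋ/.
Syllabifying with onset maximization leaves /ŋ/, /g/, /f/, /ŋ/ stranded (at most one coda consonant is licensed; onsets are limited to one consonant).
Each unlicensed consonant becomes the onset of a new syllable: /ŋ/ → /ŋo/, /g/ → /go/, /f/ → /fo/, /ŋ/ → /ŋo/.

ŋogoʒodfoŋo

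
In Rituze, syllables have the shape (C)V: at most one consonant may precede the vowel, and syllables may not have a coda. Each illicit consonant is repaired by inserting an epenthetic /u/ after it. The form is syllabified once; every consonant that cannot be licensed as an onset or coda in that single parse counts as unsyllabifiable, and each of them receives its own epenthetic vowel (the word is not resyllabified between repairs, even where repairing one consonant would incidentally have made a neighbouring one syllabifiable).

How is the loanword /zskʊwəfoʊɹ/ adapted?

The consonants /z/, /s/, /ɹ/ cannot be parsed into a legal (C)V syllable (no codas are permitted; onsets are limited to one consonant).
Inserting the epenthetic vowel yields /z/ → /zu/, /s/ → /su/, /ɹ/ → /ɹu/.

zusukʊwəfoʊɹu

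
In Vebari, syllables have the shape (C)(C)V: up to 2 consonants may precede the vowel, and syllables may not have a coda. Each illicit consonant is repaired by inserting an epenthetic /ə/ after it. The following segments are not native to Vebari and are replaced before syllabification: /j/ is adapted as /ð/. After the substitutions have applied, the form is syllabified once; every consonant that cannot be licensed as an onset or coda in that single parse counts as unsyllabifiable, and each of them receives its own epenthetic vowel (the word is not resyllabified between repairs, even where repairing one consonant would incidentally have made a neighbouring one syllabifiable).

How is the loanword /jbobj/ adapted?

Substitution: /j/ → /ð/, giving /ðbobð/.
Syllabifying with onset maximization leaves /b/, /ð/ stranded (no codas are permitted; onsets may contain at most 2 consonants).
Inserting the epenthetic vowel yields /b/ → /bə/, /ð/ → /ðə/.

ðbobəðə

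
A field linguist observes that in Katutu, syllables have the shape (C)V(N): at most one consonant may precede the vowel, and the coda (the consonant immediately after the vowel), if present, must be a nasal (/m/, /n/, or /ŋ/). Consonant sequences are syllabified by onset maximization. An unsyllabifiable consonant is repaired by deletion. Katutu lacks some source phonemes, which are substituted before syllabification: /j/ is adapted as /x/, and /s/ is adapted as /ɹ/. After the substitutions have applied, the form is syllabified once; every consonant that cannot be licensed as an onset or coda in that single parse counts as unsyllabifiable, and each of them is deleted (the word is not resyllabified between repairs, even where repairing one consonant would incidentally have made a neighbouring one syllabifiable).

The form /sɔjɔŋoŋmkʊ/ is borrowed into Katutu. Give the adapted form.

Substitution: /s/ → /ɹ/, /j/ → /x/, giving /ɹɔxɔŋoŋmkʊ/.
The consonants /m/ cannot be parsed into a legal (C)V(N) syllable (only a nasal (/m/, /n/, or /ŋ/) is licensed in coda position; onsets are limited to one consonant).
Deleting the stranded consonants removes /m/.

ɹɔxɔŋoŋkʊ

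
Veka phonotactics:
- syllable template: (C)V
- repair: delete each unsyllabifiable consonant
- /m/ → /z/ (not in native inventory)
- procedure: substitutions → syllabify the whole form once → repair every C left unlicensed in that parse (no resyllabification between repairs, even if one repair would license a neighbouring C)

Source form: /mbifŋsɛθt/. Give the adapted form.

bisɛ

Substitution: /m/ → /z/, giving /zbifŋsɛθt/.
Syllabifying with onset maximization leaves /z/, /f/, /ŋ/, /θ/, /t/ stranded (no codas are permitted; onsets are limited to one consonant).
Each unlicensed consonant is deleted: /z/, /f/, /ŋ/, /θ/, /t/.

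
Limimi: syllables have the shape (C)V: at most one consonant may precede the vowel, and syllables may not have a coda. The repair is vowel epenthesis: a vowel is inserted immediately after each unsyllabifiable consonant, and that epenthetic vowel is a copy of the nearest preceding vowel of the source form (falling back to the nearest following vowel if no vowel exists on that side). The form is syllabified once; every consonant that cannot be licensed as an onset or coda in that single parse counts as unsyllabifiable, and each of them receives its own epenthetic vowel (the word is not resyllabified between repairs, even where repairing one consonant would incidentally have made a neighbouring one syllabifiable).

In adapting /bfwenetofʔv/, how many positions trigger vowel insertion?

The unsyllabifiable consonants are /b/, /f/, /f/, /ʔ/, /v/; each receives one epenthetic vowel.

5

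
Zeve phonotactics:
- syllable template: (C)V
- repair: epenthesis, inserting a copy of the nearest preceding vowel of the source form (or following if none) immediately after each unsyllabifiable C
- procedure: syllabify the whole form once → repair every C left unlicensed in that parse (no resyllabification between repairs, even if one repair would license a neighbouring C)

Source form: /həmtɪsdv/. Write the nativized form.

Syllabifying with onset maximization leaves /m/, /s/, /d/, /v/ stranded (no codas are permitted; onsets are limited to one consonant).
Inserting the epenthetic vowel yields /m/ → /mə/, /s/ → /sɪ/, /d/ → /dɪ/, /v/ → /vɪ/.

həmətɪsɪdɪvɪ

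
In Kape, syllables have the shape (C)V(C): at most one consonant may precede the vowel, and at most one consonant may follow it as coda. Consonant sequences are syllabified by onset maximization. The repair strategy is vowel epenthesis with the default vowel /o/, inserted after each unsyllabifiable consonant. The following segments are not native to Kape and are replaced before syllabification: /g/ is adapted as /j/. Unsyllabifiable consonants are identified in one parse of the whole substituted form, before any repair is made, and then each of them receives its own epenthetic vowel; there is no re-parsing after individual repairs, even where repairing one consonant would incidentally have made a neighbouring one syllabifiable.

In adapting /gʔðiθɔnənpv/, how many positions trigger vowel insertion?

4

After substitution the input is /jʔðiθɔnənpv/.
The unsyllabifiable consonants are /j/, /ʔ/, /p/, /v/; each receives one epenthetic vowel.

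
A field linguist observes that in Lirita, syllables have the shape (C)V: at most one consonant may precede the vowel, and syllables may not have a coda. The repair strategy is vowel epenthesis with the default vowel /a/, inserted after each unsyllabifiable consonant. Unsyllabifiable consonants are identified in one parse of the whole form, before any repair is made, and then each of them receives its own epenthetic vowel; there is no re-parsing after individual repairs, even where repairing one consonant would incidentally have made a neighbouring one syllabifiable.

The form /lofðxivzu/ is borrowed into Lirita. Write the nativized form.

Under (C)V, the unsyllabifiable consonants are /f/, /ð/, /v/ (no codas are permitted; onsets are limited to one consonant).
Each unlicensed consonant becomes the onset of a new syllable: /f/ → /fa/, /ð/ → /ða/, /v/ → /va/.

lofaðaxivazu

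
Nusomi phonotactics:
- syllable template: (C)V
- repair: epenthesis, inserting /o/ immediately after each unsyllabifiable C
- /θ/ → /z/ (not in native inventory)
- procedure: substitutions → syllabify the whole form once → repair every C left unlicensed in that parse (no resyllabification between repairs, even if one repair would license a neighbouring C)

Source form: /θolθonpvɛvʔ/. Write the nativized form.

zolozonopovɛvoʔo

Substitution: /θ/ → /z/, giving /zolzonpvɛvʔ/.
The consonants /l/, /n/, /p/, /v/, /ʔ/ cannot be parsed into a legal (C)V syllable (no codas are permitted; onsets are limited to one consonant).
Inserting the epenthetic vowel yields /l/ → /lo/, /n/ → /no/, /p/ → /po/, /v/ → /vo/, /ʔ/ → /ʔo/.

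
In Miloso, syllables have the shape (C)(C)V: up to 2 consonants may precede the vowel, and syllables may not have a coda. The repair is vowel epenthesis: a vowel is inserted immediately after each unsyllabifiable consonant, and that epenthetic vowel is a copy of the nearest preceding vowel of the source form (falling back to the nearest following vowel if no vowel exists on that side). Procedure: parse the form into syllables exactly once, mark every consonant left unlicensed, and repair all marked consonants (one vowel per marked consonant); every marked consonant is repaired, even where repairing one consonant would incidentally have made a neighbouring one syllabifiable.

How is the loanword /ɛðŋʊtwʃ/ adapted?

ɛðŋʊtʊwʊʃʊ

Under (C)(C)V, the unsyllabifiable consonants are /t/, /w/, /ʃ/ (no codas are permitted; onsets may contain at most 2 consonants).
Epenthesis after each stranded consonant: /t/ → /tʊ/, /w/ → /wʊ/, /ʃ/ → /ʃʊ/.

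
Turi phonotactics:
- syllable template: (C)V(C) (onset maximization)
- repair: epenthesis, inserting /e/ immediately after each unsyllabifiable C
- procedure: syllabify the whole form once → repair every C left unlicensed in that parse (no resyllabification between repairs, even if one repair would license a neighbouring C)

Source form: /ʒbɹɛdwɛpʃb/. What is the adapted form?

ʒebeɹɛdwɛpʃebe

The consonants /ʒ/, /b/, /ʃ/, /b/ cannot be parsed into a legal (C)V(C) syllable (at most one coda consonant is licensed; onsets are limited to one consonant).
Inserting the epenthetic vowel yields /ʒ/ → /ʒe/, /b/ → /be/, /ʃ/ → /ʃe/, /b/ → /be/.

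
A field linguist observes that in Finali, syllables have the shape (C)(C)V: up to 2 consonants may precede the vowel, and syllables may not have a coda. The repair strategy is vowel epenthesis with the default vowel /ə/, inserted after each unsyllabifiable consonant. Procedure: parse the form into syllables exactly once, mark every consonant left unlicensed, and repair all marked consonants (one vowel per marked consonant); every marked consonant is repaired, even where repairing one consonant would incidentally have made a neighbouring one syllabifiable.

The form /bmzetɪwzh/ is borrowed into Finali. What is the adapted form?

bəmzetɪwəzəhə

Syllabifying with onset maximization leaves /b/, /w/, /z/, /h/ stranded (no codas are permitted; onsets may contain at most 2 consonants).
Epenthesis after each stranded consonant: /b/ → /bə/, /w/ → /wə/, /z/ → /zə/, /h/ → /hə/.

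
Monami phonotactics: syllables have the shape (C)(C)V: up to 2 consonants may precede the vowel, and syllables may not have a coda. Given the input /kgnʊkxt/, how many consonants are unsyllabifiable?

4

Syllabifying with onset maximization leaves /k/, /k/, /x/, /t/ stranded (no codas are permitted; onsets may contain at most 2 consonants).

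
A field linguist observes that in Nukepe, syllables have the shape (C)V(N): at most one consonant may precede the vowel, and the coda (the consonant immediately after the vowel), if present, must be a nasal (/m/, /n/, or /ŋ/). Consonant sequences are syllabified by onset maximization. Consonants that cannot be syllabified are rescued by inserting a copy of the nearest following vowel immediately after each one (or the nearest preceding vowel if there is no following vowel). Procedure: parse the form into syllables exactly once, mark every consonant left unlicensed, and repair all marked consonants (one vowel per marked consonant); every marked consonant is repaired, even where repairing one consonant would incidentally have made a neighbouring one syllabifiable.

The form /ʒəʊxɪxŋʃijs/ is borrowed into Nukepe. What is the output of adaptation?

ʒəʊxɪxiŋiʃijisi

Under (C)V(N), the unsyllabifiable consonants are /x/, /ŋ/, /j/, /s/ (only a nasal (/m/, /n/, or /ŋ/) is licensed in coda position; onsets are limited to one consonant).
Each unlicensed consonant becomes the onset of a new syllable: /x/ → /xi/, /ŋ/ → /ŋi/, /j/ → /ji/, /s/ → /si/.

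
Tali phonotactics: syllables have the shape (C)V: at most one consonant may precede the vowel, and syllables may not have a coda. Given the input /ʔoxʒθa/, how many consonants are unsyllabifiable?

2

Syllabifying with onset maximization leaves /x/, /ʒ/ stranded (no codas are permitted; onsets are limited to one consonant).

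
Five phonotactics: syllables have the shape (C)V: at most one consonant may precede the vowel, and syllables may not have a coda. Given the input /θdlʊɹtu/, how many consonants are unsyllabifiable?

Under (C)V, the unsyllabifiable consonants are /θ/, /d/, /ɹ/ (no codas are permitted; onsets are limited to one consonant).

3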